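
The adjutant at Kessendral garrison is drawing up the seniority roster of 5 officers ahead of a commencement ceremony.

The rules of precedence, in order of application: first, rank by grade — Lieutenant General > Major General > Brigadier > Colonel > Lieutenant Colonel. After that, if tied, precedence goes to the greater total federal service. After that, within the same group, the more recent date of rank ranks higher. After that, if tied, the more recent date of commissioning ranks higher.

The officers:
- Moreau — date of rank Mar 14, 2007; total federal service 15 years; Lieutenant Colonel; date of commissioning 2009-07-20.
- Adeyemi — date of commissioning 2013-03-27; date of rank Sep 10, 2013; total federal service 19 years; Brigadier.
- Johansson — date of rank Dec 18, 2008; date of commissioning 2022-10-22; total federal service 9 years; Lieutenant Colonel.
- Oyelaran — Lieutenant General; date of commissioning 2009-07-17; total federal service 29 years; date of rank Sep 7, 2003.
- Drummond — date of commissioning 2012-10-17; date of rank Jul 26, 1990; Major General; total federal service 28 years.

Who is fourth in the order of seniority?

By grade: Oyelaran (Lieutenant General); then Drummond (Major General); then Adeyemi (Brigadier); then Moreau and Johansson (Lieutenant Colonel).
Among Moreau and Johansson, by total federal service (higher first): Moreau (15 years) before Johansson (9 years).
Order: Oyelaran, Drummond, Adeyemi, Moreau, Johansson.

Moreau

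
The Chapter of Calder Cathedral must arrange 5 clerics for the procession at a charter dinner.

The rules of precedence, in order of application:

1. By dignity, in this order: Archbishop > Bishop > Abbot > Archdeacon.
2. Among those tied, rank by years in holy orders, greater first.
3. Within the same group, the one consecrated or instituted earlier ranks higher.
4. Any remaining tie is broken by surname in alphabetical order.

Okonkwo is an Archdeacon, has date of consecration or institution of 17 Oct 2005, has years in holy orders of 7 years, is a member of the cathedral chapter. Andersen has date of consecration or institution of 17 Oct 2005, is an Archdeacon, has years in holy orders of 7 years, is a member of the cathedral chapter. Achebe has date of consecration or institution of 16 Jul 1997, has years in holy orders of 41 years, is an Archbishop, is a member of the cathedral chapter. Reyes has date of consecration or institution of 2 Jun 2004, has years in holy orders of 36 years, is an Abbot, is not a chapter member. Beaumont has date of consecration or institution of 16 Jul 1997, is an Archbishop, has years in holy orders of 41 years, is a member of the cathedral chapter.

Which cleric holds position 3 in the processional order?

Reyes

By dignity: Achebe and Beaumont (Archbishop); then Reyes (Abbot); then Andersen and Okonkwo (Archdeacon).
Achebe and Beaumont both have years in holy orders 41 years, so the next rule applies.
Achebe and Beaumont both have date of consecration or institution 16 Jul 1997, so the next rule applies.
Among Achebe and Beaumont, alphabetically by surname: Achebe before Beaumont.
Andersen and Okonkwo both have years in holy orders 7 years, so the next rule applies.
Andersen and Okonkwo both have date of consecration or institution 17 Oct 2005, so the next rule applies.
Among Andersen and Okonkwo, alphabetically by surname: Andersen before Okonkwo.
Order: Achebe, Beaumont, Reyes, Andersen, Okonkwo.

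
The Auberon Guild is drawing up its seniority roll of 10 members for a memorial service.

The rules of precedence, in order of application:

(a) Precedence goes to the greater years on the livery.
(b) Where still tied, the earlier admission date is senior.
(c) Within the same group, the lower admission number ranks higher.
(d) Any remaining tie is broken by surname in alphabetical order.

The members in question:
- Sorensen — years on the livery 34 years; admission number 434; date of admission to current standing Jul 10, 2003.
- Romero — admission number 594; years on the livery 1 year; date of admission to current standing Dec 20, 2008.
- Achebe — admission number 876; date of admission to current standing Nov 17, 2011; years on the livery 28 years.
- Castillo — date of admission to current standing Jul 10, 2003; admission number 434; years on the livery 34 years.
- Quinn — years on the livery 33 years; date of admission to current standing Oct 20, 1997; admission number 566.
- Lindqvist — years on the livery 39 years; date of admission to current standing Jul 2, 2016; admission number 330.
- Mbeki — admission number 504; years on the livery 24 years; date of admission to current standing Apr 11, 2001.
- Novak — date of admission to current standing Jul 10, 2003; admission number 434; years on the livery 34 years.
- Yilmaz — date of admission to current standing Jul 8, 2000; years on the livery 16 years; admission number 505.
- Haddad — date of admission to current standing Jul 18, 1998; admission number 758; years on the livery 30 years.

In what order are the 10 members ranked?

Lindqvist, Castillo, Novak, Sorensen, Quinn, Haddad, Achebe, Mbeki, Yilmaz, Romero

By years on the livery (higher first): Lindqvist (39 years); then Castillo, Novak and Sorensen (each 34 years); then Quinn (33 years); then Haddad (30 years); then Achebe (28 years); then Mbeki (24 years); then Yilmaz (16 years); then Romero (1 year).
Castillo, Novak and Sorensen all have date of admission to current standing Jul 10, 2003, so the next rule applies.
Castillo, Novak and Sorensen all have admission number 434, so the next rule applies.
Among Castillo, Novak and Sorensen, alphabetically by surname: Castillo before Novak before Sorensen.
Full order: Lindqvist, Castillo, Novak, Sorensen, Quinn, Haddad, Achebe, Mbeki, Yilmaz, Romero.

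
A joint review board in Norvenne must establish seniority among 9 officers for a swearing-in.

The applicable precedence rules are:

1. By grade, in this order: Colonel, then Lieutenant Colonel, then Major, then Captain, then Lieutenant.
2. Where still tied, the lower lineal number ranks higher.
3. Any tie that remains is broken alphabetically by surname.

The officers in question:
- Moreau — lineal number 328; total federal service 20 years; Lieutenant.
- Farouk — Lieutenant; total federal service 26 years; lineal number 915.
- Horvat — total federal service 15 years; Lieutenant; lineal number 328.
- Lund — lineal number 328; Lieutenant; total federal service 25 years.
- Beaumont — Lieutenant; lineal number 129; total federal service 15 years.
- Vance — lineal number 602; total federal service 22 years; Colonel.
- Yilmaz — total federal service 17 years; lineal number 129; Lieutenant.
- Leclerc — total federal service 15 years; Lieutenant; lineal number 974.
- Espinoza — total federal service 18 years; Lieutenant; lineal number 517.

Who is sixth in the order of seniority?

Moreau

By grade: Vance (Colonel); then Beaumont, Yilmaz, Horvat, Lund, Moreau, Espinoza, Farouk and Leclerc (Lieutenant).
Among Beaumont, Yilmaz, Horvat, Lund, Moreau, Espinoza, Farouk and Leclerc, by lineal number (lower first): Beaumont and Yilmaz (129) before Horvat, Lund and Moreau (328) before Espinoza (517) before Farouk (915) before Leclerc (974).
Among Beaumont and Yilmaz, alphabetically by surname: Beaumont before Yilmaz.
Among Horvat, Lund and Moreau, alphabetically by surname: Horvat before Lund before Moreau.
Order: Vance, Beaumont, Yilmaz, Horvat, Lund, Moreau, Espinoza, Farouk, Leclerc.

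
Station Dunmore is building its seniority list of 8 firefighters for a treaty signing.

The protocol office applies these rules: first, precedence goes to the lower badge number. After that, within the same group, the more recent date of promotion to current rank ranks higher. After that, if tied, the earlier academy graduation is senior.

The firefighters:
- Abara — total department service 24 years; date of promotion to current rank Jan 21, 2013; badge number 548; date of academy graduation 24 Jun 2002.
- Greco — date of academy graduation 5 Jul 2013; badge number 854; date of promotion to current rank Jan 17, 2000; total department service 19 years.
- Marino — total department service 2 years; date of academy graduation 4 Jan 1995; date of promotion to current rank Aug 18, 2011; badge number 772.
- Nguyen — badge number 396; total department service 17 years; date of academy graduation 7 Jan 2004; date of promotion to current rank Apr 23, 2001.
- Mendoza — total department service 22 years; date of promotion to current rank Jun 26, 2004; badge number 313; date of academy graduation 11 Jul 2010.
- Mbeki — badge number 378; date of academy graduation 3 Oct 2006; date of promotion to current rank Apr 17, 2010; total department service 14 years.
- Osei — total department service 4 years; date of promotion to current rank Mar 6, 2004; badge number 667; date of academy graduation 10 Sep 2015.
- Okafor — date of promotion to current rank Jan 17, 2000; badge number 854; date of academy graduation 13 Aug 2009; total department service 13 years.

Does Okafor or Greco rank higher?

Okafor

By badge number (lower first): Mendoza (313); then Mbeki (378); then Nguyen (396); then Abara (548); then Osei (667); then Marino (772); then Okafor and Greco (both 854).
Okafor and Greco both have date of promotion to current rank Jan 17, 2000, so the next rule applies.
Among Okafor and Greco, by date of academy graduation (earlier first): Okafor (13 Aug 2009) before Greco (5 Jul 2013).
So Okafor takes precedence.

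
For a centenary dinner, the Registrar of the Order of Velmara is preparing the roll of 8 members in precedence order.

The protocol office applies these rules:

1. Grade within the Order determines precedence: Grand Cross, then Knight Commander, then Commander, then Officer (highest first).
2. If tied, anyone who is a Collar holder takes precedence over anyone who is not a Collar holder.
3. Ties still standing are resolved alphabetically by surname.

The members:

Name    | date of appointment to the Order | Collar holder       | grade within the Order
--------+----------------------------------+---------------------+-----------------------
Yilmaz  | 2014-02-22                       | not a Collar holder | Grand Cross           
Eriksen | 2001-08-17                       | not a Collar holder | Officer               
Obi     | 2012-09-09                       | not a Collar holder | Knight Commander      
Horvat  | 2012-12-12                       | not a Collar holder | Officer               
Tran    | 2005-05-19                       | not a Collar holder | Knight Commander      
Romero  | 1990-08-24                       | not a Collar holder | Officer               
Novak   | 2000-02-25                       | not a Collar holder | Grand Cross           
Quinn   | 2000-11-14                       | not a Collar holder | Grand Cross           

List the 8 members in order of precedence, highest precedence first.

Novak, Quinn, Yilmaz, Obi, Tran, Eriksen, Horvat, Romero

By grade within the Order: Novak, Quinn and Yilmaz (Grand Cross); then Obi and Tran (Knight Commander); then Eriksen, Horvat and Romero (Officer).
Novak, Quinn and Yilmaz are each not a Collar holder, so the next rule applies.
Among Novak, Quinn and Yilmaz, alphabetically by surname: Novak before Quinn before Yilmaz.
Obi and Tran are each not a Collar holder, so the next rule applies.
Among Obi and Tran, alphabetically by surname: Obi before Tran.
Eriksen, Horvat and Romero are each not a Collar holder, so the next rule applies.
Among Eriksen, Horvat and Romero, alphabetically by surname: Eriksen before Horvat before Romero.
Full order: Novak, Quinn, Yilmaz, Obi, Tran, Eriksen, Horvat, Romero.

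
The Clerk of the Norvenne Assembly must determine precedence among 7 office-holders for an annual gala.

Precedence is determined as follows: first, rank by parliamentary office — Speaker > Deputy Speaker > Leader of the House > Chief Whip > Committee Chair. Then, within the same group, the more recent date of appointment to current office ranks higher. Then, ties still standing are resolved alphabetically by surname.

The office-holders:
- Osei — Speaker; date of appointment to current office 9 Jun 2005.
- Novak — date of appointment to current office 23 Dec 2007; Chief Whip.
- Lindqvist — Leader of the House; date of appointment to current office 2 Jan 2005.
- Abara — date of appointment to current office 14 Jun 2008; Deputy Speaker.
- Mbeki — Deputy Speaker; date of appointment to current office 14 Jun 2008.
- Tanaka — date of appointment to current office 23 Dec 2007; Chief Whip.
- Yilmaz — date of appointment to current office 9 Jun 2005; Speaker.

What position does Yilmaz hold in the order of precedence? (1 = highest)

2

By parliamentary office: Osei and Yilmaz (Speaker); then Abara and Mbeki (Deputy Speaker); then Lindqvist (Leader of the House); then Novak and Tanaka (Chief Whip).
Osei and Yilmaz both have date of appointment to current office 9 Jun 2005, so the next rule applies.
Among Osei and Yilmaz, alphabetically by surname: Osei before Yilmaz.
Abara and Mbeki both have date of appointment to current office 14 Jun 2008, so the next rule applies.
Among Abara and Mbeki, alphabetically by surname: Abara before Mbeki.
Novak and Tanaka both have date of appointment to current office 23 Dec 2007, so the next rule applies.
Among Novak and Tanaka, alphabetically by surname: Novak before Tanaka.
Order: Osei, Yilmaz, Abara, Mbeki, Lindqvist, Novak, Tanaka. So position 2.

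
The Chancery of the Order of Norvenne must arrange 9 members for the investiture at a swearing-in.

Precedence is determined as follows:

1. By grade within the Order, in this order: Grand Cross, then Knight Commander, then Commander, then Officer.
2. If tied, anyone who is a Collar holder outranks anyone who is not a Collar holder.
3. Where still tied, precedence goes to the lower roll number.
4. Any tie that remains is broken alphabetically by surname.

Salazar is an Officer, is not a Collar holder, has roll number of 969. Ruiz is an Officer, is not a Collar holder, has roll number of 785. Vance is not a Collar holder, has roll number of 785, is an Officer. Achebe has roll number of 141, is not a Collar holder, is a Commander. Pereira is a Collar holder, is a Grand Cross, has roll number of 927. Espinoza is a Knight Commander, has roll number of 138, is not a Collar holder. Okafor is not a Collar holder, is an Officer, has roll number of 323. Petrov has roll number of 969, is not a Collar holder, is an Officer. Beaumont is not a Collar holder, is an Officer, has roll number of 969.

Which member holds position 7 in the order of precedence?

Beaumont

By grade within the Order: Pereira (Grand Cross); then Espinoza (Knight Commander); then Achebe (Commander); then Okafor, Ruiz, Vance, Beaumont, Petrov and Salazar (Officer).
Okafor, Ruiz, Vance, Beaumont, Petrov and Salazar are each not a Collar holder, so the next rule applies.
Among Okafor, Ruiz, Vance, Beaumont, Petrov and Salazar, by roll number (lower first): Okafor (323) before Ruiz and Vance (785) before Beaumont, Petrov and Salazar (969).
Among Ruiz and Vance, alphabetically by surname: Ruiz before Vance.
Among Beaumont, Petrov and Salazar, alphabetically by surname: Beaumont before Petrov before Salazar.
Order: Pereira, Espinoza, Achebe, Okafor, Ruiz, Vance, Beaumont, Petrov, Salazar.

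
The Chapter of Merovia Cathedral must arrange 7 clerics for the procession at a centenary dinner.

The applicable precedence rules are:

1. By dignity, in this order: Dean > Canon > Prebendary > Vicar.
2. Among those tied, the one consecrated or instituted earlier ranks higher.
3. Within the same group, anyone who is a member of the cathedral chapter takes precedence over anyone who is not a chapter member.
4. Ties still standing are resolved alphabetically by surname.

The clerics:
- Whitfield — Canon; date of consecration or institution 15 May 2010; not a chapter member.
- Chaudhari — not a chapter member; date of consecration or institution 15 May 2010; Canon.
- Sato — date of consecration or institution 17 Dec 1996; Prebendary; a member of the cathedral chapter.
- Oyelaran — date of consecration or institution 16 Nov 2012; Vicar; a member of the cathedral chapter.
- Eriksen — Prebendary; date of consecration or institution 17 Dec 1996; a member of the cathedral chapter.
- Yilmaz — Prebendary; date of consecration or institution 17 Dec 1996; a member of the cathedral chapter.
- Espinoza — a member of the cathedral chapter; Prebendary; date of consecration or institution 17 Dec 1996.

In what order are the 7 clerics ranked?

Chaudhari, Whitfield, Eriksen, Espinoza, Sato, Yilmaz, Oyelaran

By dignity: Chaudhari and Whitfield (Canon); then Eriksen, Espinoza, Sato and Yilmaz (Prebendary); then Oyelaran (Vicar).
Chaudhari and Whitfield both have date of consecration or institution 15 May 2010, so the next rule applies.
Chaudhari and Whitfield are each not a chapter member, so the next rule applies.
Among Chaudhari and Whitfield, alphabetically by surname: Chaudhari before Whitfield.
Eriksen, Espinoza, Sato and Yilmaz all have date of consecration or institution 17 Dec 1996, so the next rule applies.
Eriksen, Espinoza, Sato and Yilmaz are each a member of the cathedral chapter, so the next rule applies.
Among Eriksen, Espinoza, Sato and Yilmaz, alphabetically by surname: Eriksen before Espinoza before Sato before Yilmaz.
Full order: Chaudhari, Whitfield, Eriksen, Espinoza, Sato, Yilmaz, Oyelaran.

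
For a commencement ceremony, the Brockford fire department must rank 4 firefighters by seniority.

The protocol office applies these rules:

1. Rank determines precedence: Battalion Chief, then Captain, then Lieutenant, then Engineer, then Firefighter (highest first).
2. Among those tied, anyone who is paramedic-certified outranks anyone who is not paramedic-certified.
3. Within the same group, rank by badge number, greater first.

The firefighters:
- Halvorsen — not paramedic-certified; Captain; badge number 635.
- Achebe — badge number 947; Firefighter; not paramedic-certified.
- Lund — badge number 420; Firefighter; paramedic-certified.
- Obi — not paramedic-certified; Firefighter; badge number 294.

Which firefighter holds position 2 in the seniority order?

By rank: Halvorsen (Captain); then Lund, Achebe and Obi (Firefighter).
Among Lund, Achebe and Obi, paramedic-certified before not paramedic-certified: Lund (paramedic-certified) before Achebe and Obi (not paramedic-certified).
Among Achebe and Obi, by badge number (higher first): Achebe (947) before Obi (294).
Order: Halvorsen, Lund, Achebe, Obi.

Lund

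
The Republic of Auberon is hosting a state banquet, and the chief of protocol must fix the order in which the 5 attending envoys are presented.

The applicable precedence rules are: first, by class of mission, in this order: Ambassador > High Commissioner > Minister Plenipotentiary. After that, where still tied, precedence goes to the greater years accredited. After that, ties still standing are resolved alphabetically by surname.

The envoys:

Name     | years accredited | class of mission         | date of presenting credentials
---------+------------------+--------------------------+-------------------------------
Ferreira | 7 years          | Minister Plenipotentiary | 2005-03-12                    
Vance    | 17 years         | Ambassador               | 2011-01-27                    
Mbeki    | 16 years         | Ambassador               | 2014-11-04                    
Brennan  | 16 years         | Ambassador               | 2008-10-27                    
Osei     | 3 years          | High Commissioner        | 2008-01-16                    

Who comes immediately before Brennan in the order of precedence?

By class of mission: Vance, Brennan and Mbeki (Ambassador); then Osei (High Commissioner); then Ferreira (Minister Plenipotentiary).
Among Vance, Brennan and Mbeki, by years accredited (higher first): Vance (17 years) before Brennan and Mbeki (16 years).
Among Brennan and Mbeki, alphabetically by surname: Brennan before Mbeki.
Order: Vance, Brennan, Mbeki, Osei, Ferreira.

Vance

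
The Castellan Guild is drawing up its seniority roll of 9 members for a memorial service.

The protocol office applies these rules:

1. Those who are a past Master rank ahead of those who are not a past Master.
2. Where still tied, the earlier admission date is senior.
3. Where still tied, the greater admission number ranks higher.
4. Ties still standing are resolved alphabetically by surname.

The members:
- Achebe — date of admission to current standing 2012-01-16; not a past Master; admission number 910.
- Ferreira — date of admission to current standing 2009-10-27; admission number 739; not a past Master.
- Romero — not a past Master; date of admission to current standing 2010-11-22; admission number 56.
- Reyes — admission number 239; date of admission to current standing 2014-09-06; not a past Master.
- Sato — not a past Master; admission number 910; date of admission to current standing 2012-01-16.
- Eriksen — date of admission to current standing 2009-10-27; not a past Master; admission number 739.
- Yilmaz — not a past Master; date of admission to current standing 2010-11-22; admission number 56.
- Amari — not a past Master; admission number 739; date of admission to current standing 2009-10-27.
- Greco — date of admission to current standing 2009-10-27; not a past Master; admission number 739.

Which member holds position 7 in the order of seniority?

By the first rule: Amari, Eriksen, Ferreira, Greco, Romero, Yilmaz, Achebe, Sato and Reyes (each not a past Master).
Among Amari, Eriksen, Ferreira, Greco, Romero, Yilmaz, Achebe, Sato and Reyes, by date of admission to current standing (earlier first): Amari, Eriksen, Ferreira and Greco (2009-10-27) before Romero and Yilmaz (2010-11-22) before Achebe and Sato (2012-01-16) before Reyes (2014-09-06).
Amari, Eriksen, Ferreira and Greco all have admission number 739, so the next rule applies.
Among Amari, Eriksen, Ferreira and Greco, alphabetically by surname: Amari before Eriksen before Ferreira before Greco.
Romero and Yilmaz both have admission number 56, so the next rule applies.
Among Romero and Yilmaz, alphabetically by surname: Romero before Yilmaz.
Achebe and Sato both have admission number 910, so the next rule applies.
Among Achebe and Sato, alphabetically by surname: Achebe before Sato.
Order: Amari, Eriksen, Ferreira, Greco, Romero, Yilmaz, Achebe, Sato, Reyes.

Achebe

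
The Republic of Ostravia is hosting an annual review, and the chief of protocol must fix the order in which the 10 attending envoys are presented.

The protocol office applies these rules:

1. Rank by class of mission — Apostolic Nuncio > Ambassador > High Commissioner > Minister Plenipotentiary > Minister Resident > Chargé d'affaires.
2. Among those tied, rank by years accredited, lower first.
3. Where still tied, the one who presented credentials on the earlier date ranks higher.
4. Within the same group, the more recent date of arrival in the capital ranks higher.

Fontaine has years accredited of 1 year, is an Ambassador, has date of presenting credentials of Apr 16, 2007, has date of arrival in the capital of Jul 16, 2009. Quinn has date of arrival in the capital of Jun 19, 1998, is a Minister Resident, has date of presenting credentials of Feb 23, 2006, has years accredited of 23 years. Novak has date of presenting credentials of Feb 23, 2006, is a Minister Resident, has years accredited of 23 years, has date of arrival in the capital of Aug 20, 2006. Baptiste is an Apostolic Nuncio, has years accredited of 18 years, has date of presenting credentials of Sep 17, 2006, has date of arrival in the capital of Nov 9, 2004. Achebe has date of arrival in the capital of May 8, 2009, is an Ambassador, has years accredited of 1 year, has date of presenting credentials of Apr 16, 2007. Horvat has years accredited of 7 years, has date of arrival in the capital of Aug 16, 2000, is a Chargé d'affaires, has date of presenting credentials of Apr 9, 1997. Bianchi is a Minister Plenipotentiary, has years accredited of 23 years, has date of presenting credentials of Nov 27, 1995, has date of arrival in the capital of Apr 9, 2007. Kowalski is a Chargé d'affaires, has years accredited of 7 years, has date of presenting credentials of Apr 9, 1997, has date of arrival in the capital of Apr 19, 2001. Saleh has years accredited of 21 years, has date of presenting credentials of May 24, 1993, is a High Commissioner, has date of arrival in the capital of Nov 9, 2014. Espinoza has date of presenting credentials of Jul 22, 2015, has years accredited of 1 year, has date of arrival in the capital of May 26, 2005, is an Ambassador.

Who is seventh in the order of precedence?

By class of mission: Baptiste (Apostolic Nuncio); then Fontaine, Achebe and Espinoza (Ambassador); then Saleh (High Commissioner); then Bianchi (Minister Plenipotentiary); then Novak and Quinn (Minister Resident); then Kowalski and Horvat (Chargé d'affaires).
Fontaine, Achebe and Espinoza all have years accredited 1 year, so the next rule applies.
Among Fontaine, Achebe and Espinoza, by date of presenting credentials (earlier first): Fontaine and Achebe (Apr 16, 2007) before Espinoza (Jul 22, 2015).
Among Fontaine and Achebe, by date of arrival in the capital (later first): Fontaine (Jul 16, 2009) before Achebe (May 8, 2009).
Novak and Quinn both have years accredited 23 years, so the next rule applies.
Novak and Quinn both have date of presenting credentials Feb 23, 2006, so the next rule applies.
Among Novak and Quinn, by date of arrival in the capital (later first): Novak (Aug 20, 2006) before Quinn (Jun 19, 1998).
Kowalski and Horvat both have years accredited 7 years, so the next rule applies.
Kowalski and Horvat both have date of presenting credentials Apr 9, 1997, so the next rule applies.
Among Kowalski and Horvat, by date of arrival in the capital (later first): Kowalski (Apr 19, 2001) before Horvat (Aug 16, 2000).
Order: Baptiste, Fontaine, Achebe, Espinoza, Saleh, Bianchi, Novak, Quinn, Kowalski, Horvat.

Novak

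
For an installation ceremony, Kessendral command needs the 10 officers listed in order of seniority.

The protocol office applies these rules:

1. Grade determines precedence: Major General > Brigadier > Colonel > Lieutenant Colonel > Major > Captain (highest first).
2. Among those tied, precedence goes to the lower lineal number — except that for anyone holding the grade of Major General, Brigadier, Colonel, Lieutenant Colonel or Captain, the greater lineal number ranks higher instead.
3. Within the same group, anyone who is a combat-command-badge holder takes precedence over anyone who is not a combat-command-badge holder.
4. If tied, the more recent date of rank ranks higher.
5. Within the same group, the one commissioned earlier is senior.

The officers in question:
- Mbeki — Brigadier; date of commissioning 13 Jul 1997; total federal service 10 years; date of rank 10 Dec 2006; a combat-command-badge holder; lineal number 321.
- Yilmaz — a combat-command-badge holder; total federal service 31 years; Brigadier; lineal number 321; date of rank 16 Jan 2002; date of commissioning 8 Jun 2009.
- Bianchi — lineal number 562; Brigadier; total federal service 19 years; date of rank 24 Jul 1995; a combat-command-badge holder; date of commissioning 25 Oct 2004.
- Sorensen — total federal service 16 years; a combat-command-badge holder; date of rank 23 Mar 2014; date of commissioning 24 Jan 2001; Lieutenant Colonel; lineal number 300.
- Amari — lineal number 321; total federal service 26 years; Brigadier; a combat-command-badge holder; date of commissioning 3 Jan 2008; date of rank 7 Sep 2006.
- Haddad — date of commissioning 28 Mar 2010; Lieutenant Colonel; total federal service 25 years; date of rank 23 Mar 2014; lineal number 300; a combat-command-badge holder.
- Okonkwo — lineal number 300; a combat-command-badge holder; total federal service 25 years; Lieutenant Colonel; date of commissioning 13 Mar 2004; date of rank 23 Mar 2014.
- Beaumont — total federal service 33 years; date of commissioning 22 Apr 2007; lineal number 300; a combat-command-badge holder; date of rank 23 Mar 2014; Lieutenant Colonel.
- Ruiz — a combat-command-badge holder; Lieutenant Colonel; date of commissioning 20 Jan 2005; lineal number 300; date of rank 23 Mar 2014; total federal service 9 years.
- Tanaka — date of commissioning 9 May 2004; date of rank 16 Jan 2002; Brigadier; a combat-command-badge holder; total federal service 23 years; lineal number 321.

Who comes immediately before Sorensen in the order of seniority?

Yilmaz

By grade: Bianchi, Mbeki, Amari, Tanaka and Yilmaz (Brigadier); then Sorensen, Okonkwo, Ruiz, Beaumont and Haddad (Lieutenant Colonel).
Among Bianchi, Mbeki, Amari, Tanaka and Yilmaz, by lineal number (higher first) (reversed rule for this group): Bianchi (562) before Mbeki, Amari, Tanaka and Yilmaz (321).
Mbeki, Amari, Tanaka and Yilmaz are each a combat-command-badge holder, so the next rule applies.
Among Mbeki, Amari, Tanaka and Yilmaz, by date of rank (later first): Mbeki (10 Dec 2006) before Amari (7 Sep 2006) before Tanaka and Yilmaz (16 Jan 2002).
Among Tanaka and Yilmaz, by date of commissioning (earlier first): Tanaka (9 May 2004) before Yilmaz (8 Jun 2009).
Sorensen, Okonkwo, Ruiz, Beaumont and Haddad all have lineal number 300, so the next rule applies.
Sorensen, Okonkwo, Ruiz, Beaumont and Haddad are each a combat-command-badge holder, so the next rule applies.
Sorensen, Okonkwo, Ruiz, Beaumont and Haddad all have date of rank 23 Mar 2014, so the next rule applies.
Among Sorensen, Okonkwo, Ruiz, Beaumont and Haddad, by date of commissioning (earlier first): Sorensen (24 Jan 2001) before Okonkwo (13 Mar 2004) before Ruiz (20 Jan 2005) before Beaumont (22 Apr 2007) before Haddad (28 Mar 2010).
Order: Bianchi, Mbeki, Amari, Tanaka, Yilmaz, Sorensen, Okonkwo, Ruiz, Beaumont, Haddad.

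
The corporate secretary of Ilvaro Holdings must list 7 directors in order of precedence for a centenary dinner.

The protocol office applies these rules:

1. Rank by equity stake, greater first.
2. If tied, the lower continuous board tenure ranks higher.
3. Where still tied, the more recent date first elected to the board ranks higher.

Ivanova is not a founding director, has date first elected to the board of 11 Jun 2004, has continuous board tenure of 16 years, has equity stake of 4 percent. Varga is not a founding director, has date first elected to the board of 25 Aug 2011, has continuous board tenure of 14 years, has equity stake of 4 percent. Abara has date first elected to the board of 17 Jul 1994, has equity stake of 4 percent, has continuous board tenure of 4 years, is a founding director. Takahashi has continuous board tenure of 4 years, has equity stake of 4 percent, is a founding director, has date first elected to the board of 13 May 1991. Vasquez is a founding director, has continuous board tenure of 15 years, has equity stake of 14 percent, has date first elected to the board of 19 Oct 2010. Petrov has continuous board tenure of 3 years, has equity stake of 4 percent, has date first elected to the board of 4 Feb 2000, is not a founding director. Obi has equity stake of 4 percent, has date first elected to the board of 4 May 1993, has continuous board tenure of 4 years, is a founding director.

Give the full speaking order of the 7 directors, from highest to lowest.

By equity stake (higher first): Vasquez (14 percent); then Petrov, Abara, Obi, Takahashi, Varga and Ivanova (each 4 percent).
Among Petrov, Abara, Obi, Takahashi, Varga and Ivanova, by continuous board tenure (lower first): Petrov (3 years) before Abara, Obi and Takahashi (4 years) before Varga (14 years) before Ivanova (16 years).
Among Abara, Obi and Takahashi, by date first elected to the board (later first): Abara (17 Jul 1994) before Obi (4 May 1993) before Takahashi (13 May 1991).
Full order: Vasquez, Petrov, Abara, Obi, Takahashi, Varga, Ivanova.

Vasquez, Petrov, Abara, Obi, Takahashi, Varga, Ivanova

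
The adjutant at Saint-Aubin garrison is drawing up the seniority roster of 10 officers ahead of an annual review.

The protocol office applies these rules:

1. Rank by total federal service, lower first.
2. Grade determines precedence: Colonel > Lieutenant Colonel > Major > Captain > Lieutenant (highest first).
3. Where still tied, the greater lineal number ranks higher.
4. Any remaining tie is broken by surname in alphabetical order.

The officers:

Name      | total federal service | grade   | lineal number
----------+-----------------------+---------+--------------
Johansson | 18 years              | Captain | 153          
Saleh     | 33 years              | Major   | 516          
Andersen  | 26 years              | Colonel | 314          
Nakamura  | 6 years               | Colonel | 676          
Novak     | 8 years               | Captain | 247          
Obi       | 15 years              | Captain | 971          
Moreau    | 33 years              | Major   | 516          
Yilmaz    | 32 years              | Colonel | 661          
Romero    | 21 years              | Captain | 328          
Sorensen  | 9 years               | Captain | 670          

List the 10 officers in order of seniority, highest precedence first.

By total federal service (lower first): Nakamura (6 years); then Novak (8 years); then Sorensen (9 years); then Obi (15 years); then Johansson (18 years); then Romero (21 years); then Andersen (26 years); then Yilmaz (32 years); then Moreau and Saleh (both 33 years).
Moreau and Saleh are each Major, so the next rule applies.
Moreau and Saleh both have lineal number 516, so the next rule applies.
Among Moreau and Saleh, alphabetically by surname: Moreau before Saleh.
Full order: Nakamura, Novak, Sorensen, Obi, Johansson, Romero, Andersen, Yilmaz, Moreau, Saleh.

Nakamura, Novak, Sorensen, Obi, Johansson, Romero, Andersen, Yilmaz, Moreau, Saleh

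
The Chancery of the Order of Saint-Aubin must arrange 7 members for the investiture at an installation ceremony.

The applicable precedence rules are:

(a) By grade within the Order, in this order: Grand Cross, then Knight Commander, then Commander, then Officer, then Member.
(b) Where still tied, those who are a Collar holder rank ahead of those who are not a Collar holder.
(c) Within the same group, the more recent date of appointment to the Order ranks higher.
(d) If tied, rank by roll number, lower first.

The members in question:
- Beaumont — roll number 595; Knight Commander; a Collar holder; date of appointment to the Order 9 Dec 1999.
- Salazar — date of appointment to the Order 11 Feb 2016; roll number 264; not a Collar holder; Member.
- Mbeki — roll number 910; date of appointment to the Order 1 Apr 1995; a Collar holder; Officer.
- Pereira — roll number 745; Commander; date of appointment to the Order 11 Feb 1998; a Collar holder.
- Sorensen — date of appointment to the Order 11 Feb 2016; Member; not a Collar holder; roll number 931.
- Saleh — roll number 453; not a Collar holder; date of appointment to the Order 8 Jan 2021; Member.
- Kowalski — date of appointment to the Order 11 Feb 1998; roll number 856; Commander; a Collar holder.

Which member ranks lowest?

By grade within the Order: Beaumont (Knight Commander); then Pereira and Kowalski (Commander); then Mbeki (Officer); then Saleh, Salazar and Sorensen (Member).
Pereira and Kowalski are each a Collar holder, so the next rule applies.
Pereira and Kowalski both have date of appointment to the Order 11 Feb 1998, so the next rule applies.
Among Pereira and Kowalski, by roll number (lower first): Pereira (745) before Kowalski (856).
Saleh, Salazar and Sorensen are each not a Collar holder, so the next rule applies.
Among Saleh, Salazar and Sorensen, by date of appointment to the Order (later first): Saleh (8 Jan 2021) before Salazar and Sorensen (11 Feb 2016).
Among Salazar and Sorensen, by roll number (lower first): Salazar (264) before Sorensen (931).
Order: Beaumont, Pereira, Kowalski, Mbeki, Saleh, Salazar, Sorensen.

Sorensen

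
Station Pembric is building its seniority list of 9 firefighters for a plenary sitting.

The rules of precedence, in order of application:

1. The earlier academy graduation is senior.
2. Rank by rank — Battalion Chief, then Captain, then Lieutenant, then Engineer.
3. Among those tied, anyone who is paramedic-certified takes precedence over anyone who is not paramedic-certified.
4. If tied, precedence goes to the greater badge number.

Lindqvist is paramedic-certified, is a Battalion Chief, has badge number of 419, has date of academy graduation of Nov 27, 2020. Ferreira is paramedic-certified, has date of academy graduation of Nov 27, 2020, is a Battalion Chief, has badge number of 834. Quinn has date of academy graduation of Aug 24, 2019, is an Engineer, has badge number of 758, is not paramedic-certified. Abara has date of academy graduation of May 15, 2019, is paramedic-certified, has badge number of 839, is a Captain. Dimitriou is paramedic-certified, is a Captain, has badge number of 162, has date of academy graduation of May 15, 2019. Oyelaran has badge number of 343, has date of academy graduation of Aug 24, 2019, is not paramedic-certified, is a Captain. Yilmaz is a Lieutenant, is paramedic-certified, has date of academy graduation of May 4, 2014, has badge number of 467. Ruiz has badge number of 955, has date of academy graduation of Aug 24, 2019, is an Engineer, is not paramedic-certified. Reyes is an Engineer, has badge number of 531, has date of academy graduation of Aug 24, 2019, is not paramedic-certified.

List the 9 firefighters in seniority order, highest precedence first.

By date of academy graduation (earlier first): Yilmaz (May 4, 2014); then Abara and Dimitriou (both May 15, 2019); then Oyelaran, Ruiz, Quinn and Reyes (each Aug 24, 2019); then Ferreira and Lindqvist (both Nov 27, 2020).
Abara and Dimitriou are each Captain, so the next rule applies.
Abara and Dimitriou are each paramedic-certified, so the next rule applies.
Among Abara and Dimitriou, by badge number (higher first): Abara (839) before Dimitriou (162).
Among Oyelaran, Ruiz, Quinn and Reyes, by rank: Oyelaran (Captain) before Ruiz, Quinn and Reyes (Engineer).
Ruiz, Quinn and Reyes are each not paramedic-certified, so the next rule applies.
Among Ruiz, Quinn and Reyes, by badge number (higher first): Ruiz (955) before Quinn (758) before Reyes (531).
Ferreira and Lindqvist are each Battalion Chief, so the next rule applies.
Ferreira and Lindqvist are each paramedic-certified, so the next rule applies.
Among Ferreira and Lindqvist, by badge number (higher first): Ferreira (834) before Lindqvist (419).
Full order: Yilmaz, Abara, Dimitriou, Oyelaran, Ruiz, Quinn, Reyes, Ferreira, Lindqvist.

Yilmaz, Abara, Dimitriou, Oyelaran, Ruiz, Quinn, Reyes, Ferreira, Lindqvist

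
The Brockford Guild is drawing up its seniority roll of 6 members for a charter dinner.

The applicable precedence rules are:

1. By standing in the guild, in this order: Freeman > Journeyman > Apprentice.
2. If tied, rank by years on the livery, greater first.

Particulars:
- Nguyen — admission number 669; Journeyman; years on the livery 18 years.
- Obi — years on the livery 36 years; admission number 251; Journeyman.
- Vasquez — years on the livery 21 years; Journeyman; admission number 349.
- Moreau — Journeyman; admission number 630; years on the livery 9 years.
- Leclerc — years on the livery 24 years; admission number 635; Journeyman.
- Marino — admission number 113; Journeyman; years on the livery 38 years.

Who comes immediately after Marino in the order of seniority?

Obi

By standing in the guild: Marino, Obi, Leclerc, Vasquez, Nguyen and Moreau (Journeyman).
Among Marino, Obi, Leclerc, Vasquez, Nguyen and Moreau, by years on the livery (higher first): Marino (38 years) before Obi (36 years) before Leclerc (24 years) before Vasquez (21 years) before Nguyen (18 years) before Moreau (9 years).
Order: Marino, Obi, Leclerc, Vasquez, Nguyen, Moreau.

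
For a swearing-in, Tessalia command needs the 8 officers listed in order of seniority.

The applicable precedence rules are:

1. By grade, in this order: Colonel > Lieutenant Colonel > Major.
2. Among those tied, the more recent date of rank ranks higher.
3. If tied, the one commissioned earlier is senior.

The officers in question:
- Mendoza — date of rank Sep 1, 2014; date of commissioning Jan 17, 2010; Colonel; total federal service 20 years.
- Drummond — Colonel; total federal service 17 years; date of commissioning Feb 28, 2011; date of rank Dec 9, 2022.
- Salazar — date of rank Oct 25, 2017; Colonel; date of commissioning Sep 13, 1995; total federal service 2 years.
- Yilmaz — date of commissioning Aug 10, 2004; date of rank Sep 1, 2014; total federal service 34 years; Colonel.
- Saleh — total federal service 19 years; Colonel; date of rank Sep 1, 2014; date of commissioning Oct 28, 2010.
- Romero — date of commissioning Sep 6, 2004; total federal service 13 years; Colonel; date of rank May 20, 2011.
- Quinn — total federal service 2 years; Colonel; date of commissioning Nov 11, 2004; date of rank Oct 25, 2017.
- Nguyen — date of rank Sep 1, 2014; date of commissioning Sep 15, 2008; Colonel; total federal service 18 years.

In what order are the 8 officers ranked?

Drummond, Salazar, Quinn, Yilmaz, Nguyen, Mendoza, Saleh, Romero

By grade: Drummond, Salazar, Quinn, Yilmaz, Nguyen, Mendoza, Saleh and Romero (Colonel).
Among Drummond, Salazar, Quinn, Yilmaz, Nguyen, Mendoza, Saleh and Romero, by date of rank (later first): Drummond (Dec 9, 2022) before Salazar and Quinn (Oct 25, 2017) before Yilmaz, Nguyen, Mendoza and Saleh (Sep 1, 2014) before Romero (May 20, 2011).
Among Salazar and Quinn, by date of commissioning (earlier first): Salazar (Sep 13, 1995) before Quinn (Nov 11, 2004).
Among Yilmaz, Nguyen, Mendoza and Saleh, by date of commissioning (earlier first): Yilmaz (Aug 10, 2004) before Nguyen (Sep 15, 2008) before Mendoza (Jan 17, 2010) before Saleh (Oct 28, 2010).
Full order: Drummond, Salazar, Quinn, Yilmaz, Nguyen, Mendoza, Saleh, Romero.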